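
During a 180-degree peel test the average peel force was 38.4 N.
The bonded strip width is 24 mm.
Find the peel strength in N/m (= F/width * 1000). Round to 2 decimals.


Peel strength = F/width * 1000
= 38.4 / 24 * 1000
= 1600.00 N/m

1600.00


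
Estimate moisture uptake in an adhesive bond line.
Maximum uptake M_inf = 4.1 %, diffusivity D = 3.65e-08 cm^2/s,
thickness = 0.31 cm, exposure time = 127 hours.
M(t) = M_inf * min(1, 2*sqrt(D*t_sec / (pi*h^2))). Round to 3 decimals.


Convert time: 127 h = 457200 s
ratio = min(1, 2*sqrt(3.65e-08*457200/(pi*0.31^2)))
= 0.470211
M(t) = 4.1 * 0.470211 = 1.928%

1.928


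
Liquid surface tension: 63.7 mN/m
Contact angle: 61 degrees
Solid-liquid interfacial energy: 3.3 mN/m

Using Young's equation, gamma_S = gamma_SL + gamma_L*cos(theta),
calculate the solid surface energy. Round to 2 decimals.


gamma_S = 3.3 + 63.7 * cos(61)
= 34.18 mN/m

34.18


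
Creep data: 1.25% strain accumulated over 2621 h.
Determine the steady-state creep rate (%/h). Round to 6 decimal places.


Rate = 1.25 / 2621 = 0.000477 %/h

0.000477


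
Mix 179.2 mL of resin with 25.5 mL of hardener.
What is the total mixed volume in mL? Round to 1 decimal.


Total = 179.2 + 25.5 = 204.7 mL

204.7


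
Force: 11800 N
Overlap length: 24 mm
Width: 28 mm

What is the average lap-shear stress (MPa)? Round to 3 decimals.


Average shear stress = F / (overlap * width)
= 11800 / (24 * 28)
= 17.560 MPa

17.560


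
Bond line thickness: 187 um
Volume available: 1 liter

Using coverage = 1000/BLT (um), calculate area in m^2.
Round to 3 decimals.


1 L = 1e6 mm^3, thickness = 187 um = 0.187 mm
Area = 1e6 / 0.187 mm^2 = (1e6 / 0.187) / 1e6 m^2 = 1000 / 187 m^2
= 5.348 m^2

5.348


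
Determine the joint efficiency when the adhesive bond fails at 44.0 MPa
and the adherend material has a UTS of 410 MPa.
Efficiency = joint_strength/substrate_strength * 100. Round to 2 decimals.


Joint efficiency = 44.0 / 410 * 100
= 10.73%

10.73


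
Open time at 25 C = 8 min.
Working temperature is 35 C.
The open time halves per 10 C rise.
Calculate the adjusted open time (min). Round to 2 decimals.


factor = 2^((35 - 25) / 10) = 2.0000
ot = 8 / 2.0000 = 4.00 min

4.00


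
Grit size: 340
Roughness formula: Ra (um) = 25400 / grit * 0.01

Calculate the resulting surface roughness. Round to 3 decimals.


Ra = 25400 / 340 * 0.01
= 0.747 um

0.747


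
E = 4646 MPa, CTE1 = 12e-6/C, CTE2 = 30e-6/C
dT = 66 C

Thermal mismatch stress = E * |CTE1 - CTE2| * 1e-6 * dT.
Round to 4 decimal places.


= 4646 * 18e-6 * 66
= 5.5194 MPa

5.5194


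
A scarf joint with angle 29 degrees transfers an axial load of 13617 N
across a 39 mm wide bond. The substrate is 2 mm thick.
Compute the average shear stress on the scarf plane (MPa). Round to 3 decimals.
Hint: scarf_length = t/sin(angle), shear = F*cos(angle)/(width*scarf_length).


scarf_length = 2 / sin(29 deg) = 4.1253 mm
cos(29 deg) = 0.874620
shear stress = 13617 * 0.874620 / (39 * 4.1253)
= 74.025 MPa

74.025


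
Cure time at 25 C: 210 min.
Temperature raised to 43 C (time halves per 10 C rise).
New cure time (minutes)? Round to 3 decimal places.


Acceleration factor = 2^(18/10) = 3.4822
New time = 210 / 3.4822 = 60.307 min

60.307


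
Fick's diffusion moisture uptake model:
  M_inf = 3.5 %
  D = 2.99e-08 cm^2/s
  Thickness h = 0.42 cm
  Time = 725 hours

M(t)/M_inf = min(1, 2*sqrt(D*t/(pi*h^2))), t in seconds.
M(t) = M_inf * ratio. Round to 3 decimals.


t_sec = 725 * 3600 = 2610000
ratio = 2*sqrt(2.99e-08*2610000/(pi*0.42^2))
= min(1, 0.750519)
= 0.750519
M(t) = 3.5 * 0.750519 = 2.627 %

2.627


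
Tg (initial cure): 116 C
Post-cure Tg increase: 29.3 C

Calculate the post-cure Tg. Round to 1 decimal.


Post-cure Tg = 116 + 29.3 = 145.3 C

145.3


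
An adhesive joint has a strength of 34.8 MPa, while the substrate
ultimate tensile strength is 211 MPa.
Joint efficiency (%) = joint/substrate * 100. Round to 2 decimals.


Efficiency = 34.8 / 211 * 100
= 16.49%

16.49


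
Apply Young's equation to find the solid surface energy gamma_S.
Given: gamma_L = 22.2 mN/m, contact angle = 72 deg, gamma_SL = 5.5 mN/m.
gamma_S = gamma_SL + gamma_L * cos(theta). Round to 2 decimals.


theta_rad = 72 * pi/180 = 1.256637
gamma_S = 5.5 + 22.2 * cos(1.256637)
= 12.36 mN/m

12.36


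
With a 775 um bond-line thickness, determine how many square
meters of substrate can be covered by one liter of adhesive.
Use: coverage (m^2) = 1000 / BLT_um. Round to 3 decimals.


Coverage = 1000 / 775 = 1.290 m^2

1.290


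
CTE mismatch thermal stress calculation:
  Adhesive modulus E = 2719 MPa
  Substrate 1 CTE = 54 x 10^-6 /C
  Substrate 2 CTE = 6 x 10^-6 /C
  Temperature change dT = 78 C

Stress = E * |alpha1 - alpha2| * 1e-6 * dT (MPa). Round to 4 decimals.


delta_alpha = |54 - 6| = 48 x 10^-6/C
Stress = 2719 * 48e-6 * 78
= 10.1799 MPa

10.1799


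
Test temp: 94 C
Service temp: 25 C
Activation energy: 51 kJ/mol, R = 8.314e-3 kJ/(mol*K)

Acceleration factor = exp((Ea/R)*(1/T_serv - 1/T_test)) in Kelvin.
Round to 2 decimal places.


AF = exp((51/0.008314)*(1/298.15 - 1/367.15))
= 47.78

47.78


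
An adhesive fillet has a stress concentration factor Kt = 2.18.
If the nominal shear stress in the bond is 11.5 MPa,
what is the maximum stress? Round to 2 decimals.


Max stress = 11.5 * 2.18 = 25.07 MPa

25.07


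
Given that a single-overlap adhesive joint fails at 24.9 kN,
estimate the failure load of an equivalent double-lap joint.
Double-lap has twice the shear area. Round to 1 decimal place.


Double-lap factor = 2
Expected load = 24.9 * 2 = 49.8 kN

49.8


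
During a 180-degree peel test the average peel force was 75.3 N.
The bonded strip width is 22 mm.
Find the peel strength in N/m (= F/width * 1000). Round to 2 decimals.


Peel strength = F/width * 1000
= 75.3 / 22 * 1000
= 3422.73 N/m

3422.73


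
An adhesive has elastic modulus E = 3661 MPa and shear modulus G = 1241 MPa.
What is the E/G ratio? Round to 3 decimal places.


E/G = 3661 / 1241 = 2.950

2.950


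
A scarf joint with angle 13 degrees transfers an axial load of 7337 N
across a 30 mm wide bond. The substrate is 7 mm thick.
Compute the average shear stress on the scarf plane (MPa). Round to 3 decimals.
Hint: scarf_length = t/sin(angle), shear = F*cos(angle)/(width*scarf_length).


scarf_length = 7 / sin(13 deg) = 31.1179 mm
cos(13 deg) = 0.974370
shear stress = 7337 * 0.974370 / (30 * 31.1179)
= 7.658 MPa

7.658


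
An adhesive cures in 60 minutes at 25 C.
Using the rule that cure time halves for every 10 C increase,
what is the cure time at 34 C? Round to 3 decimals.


Factor = 2^((34 - 25) / 10) = 1.8661
Cure time = 60 / 1.8661
= 32.153 minutes

32.153


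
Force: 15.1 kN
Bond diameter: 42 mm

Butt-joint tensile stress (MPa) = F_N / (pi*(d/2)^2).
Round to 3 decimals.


F_N = 15.1 * 1000 = 15100.0 N
A = pi*(21.0)^2 = 1385.4424 mm^2
stress = 15100.0 / 1385.4424 = 10.899 MPa

10.899


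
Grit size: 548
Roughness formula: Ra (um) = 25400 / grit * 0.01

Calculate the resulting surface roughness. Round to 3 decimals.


Ra = 25400 / 548 * 0.01
= 0.464 um

0.464


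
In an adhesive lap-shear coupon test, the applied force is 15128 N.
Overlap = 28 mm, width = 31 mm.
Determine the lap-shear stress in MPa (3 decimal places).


stress = F / (overlap * width)
= 15128 / (28 * 31)
= 17.429 MPa

17.429


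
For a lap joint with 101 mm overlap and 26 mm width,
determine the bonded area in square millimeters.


Area = 101 * 26 = 2626 mm^2

2626


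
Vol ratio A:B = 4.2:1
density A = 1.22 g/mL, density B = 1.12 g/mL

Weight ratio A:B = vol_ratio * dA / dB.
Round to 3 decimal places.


Weight ratio = 4.2 * 1.22 / 1.12
= 4.575

4.575


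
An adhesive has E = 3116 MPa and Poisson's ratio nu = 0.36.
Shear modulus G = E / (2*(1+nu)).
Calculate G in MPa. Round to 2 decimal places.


G = 3116 / (2*(1+0.36))
= 3116 / 2.72
= 1145.59 MPa

1145.59


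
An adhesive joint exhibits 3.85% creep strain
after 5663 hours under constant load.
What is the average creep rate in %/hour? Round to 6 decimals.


Creep rate = strain / time
= 3.85 / 5663
= 0.000680 %/h

0.000680


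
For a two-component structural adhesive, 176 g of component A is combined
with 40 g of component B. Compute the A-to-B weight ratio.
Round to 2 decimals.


Weight ratio A:B = 176 / 40
= 4.40

4.40


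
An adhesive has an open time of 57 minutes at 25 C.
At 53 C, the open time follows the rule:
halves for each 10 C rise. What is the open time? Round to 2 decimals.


Factor = 2^((53-25)/10) = 6.9644
Open time = 57 / 6.9644 = 8.18 min

8.18


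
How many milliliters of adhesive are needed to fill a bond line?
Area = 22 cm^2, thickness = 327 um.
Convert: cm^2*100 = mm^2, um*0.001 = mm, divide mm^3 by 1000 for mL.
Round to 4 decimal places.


= (22 * 100) * (327 * 0.001) / 1000
= 0.7194 mL

0.7194


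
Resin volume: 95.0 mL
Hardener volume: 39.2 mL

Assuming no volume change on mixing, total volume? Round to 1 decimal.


V_total = 95.0 + 39.2 = 134.2 mL

134.2


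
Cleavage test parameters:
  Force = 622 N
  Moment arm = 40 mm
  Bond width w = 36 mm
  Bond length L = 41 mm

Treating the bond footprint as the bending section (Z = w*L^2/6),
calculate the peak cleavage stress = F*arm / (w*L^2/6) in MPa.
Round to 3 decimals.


M = 622 * 40 = 24880 N*mm
Z = 36 * 41^2 / 6 = 60516 / 6 mm^3
sigma = M / Z = 6 * 24880 / 60516 = 149280 / 60516
= 2.467 MPa

2.467


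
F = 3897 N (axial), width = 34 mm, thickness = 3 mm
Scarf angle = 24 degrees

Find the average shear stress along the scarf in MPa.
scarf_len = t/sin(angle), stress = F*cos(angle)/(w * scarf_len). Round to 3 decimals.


scarf_len = 3/sin(24 deg) = 7.3758
cos(24 deg) = 0.913545
stress = 3897*0.913545/(34*7.3758) = 14.196 MPa

14.196


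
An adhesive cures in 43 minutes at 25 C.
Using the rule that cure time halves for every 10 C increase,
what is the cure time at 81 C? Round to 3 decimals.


Factor = 2^((81 - 25) / 10) = 48.5029
Cure time = 43 / 48.5029
= 0.887 minutes

0.887


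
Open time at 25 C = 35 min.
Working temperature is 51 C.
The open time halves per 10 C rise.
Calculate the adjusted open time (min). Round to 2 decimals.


factor = 2^((51 - 25) / 10) = 6.0629
ot = 35 / 6.0629 = 5.77 min

5.77


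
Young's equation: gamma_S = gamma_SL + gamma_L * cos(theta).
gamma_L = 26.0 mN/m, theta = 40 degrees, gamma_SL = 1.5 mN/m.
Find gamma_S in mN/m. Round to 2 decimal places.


cos(40 deg) = 0.766044
gamma_S = 1.5 + 26.0 * 0.766044
= 21.42 mN/m

21.42


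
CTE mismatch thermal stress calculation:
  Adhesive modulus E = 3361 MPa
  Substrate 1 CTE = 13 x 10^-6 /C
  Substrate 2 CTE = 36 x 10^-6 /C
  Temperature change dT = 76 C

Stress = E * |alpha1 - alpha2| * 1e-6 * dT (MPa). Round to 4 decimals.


delta_alpha = |13 - 36| = 23 x 10^-6/C
Stress = 3361 * 23e-6 * 76
= 5.8750 MPa

5.8750


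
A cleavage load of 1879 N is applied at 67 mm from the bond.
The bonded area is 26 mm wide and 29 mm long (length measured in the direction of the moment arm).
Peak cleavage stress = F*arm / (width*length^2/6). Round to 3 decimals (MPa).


Moment = 1879 * 67 = 125893 N*mm
Section modulus = 26 * 841 / 6 = 21866 / 6 mm^3
Stress = 125893 / (21866 / 6) = 755358 / 21866
= 34.545 MPa

34.545


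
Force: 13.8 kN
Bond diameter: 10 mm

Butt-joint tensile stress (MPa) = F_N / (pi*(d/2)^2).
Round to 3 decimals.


F_N = 13.8 * 1000 = 13800.0 N
A = pi*(5.0)^2 = 78.5398 mm^2
stress = 13800.0 / 78.5398 = 175.707 MPa

175.707


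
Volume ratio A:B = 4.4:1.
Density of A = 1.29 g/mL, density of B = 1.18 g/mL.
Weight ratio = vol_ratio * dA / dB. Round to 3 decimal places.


Wt ratio = 4.4 * 1.29 / 1.18
= 4.810

4.810


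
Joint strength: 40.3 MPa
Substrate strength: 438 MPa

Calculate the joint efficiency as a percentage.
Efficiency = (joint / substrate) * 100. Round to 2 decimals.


Efficiency = (40.3 / 438) * 100 = 9.20%

9.20


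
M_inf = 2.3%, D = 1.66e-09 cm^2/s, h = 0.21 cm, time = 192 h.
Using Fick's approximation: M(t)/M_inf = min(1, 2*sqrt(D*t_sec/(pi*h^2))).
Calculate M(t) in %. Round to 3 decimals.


t = 691200 s
ratio = min(1, 2*sqrt(1.66e-09*691200/(pi*0.0441)))
= 0.182009
M(t) = 2.3 * 0.182009 = 0.419%

0.419


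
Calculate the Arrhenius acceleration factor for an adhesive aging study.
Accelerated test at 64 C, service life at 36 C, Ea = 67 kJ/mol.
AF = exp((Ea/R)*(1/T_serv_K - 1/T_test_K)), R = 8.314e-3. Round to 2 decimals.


T_test = 337.15 K, T_serv = 309.15 K
Ea/R = 67 / 0.008314 = 8058.70
AF = exp(8058.70 * (1/309.15 - 1/337.15))
= 8.71

8.71


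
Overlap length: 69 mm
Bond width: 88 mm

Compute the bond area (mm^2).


Bond area = 69 * 88 = 6072 mm^2

6072


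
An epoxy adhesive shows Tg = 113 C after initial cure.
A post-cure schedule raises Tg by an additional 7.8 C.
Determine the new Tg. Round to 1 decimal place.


New Tg = 113 + 7.8
= 120.8 C

120.8


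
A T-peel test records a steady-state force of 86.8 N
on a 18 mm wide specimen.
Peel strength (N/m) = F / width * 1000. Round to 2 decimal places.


Peel strength = 86.8 / 18 * 1000
= 4822.22 N/m

4822.22


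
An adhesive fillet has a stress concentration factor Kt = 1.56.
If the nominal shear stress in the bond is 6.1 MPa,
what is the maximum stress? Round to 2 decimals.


Max stress = 6.1 * 1.56 = 9.52 MPa

9.52


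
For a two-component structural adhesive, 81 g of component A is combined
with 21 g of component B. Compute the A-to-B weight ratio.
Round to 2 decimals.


Weight ratio A:B = 81 / 21
= 3.86

3.86


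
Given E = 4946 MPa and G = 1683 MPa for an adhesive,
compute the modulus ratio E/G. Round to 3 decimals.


E/G ratio = 4946 / 1683 = 2.939

2.939


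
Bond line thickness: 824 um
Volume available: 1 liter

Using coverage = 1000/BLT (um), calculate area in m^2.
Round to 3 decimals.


1 L = 1e6 mm^3, thickness = 824 um = 0.824 mm
Area = 1e6 / 0.824 mm^2 = (1e6 / 0.824) / 1e6 m^2 = 1000 / 824 m^2
= 1.214 m^2

1.214


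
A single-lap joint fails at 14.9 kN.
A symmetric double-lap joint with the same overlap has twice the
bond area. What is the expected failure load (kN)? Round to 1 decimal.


Double-lap load = 2 * 14.9 = 29.8 kN

29.8


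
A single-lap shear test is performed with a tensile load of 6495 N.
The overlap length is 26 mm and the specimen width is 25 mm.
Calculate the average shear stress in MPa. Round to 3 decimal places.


Shear stress = F / (overlap * width)
= 6495 / (26 * 25)
= 6495 / 650
= 9.992 MPa

9.992


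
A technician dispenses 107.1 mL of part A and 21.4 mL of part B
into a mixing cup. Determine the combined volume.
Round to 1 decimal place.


Combined volume = 107.1 + 21.4
= 128.5 mL

128.5


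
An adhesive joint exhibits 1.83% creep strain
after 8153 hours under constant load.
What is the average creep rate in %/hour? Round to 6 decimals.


Creep rate = strain / time
= 1.83 / 8153
= 0.000224 %/h

0.000224


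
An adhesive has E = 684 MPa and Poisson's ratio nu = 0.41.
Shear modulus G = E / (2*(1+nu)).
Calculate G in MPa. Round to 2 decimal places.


G = 684 / (2*(1+0.41))
= 684 / 2.82
= 242.55 MPa

242.55


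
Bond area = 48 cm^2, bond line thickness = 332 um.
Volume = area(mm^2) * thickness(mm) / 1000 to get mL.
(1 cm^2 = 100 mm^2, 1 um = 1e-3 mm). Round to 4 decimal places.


area_mm2 = 48 * 100 = 4800
blt_mm = 332 * 1e-3 = 0.332
vol_mm3 = 4800 * 0.332 = 1593.6
vol_mL = 1593.6 / 1000 = 1.5936 mL

1.5936


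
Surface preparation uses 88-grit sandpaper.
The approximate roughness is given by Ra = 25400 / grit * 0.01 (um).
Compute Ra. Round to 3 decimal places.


Ra = 25400 / 88 * 0.01
= 254 / 88
= 2.886 um

2.886


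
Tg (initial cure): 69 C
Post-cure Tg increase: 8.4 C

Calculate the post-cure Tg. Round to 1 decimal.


Post-cure Tg = 69 + 8.4 = 77.4 C

77.4


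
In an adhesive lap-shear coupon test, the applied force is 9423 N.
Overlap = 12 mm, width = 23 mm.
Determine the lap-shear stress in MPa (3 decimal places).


stress = F / (overlap * width)
= 9423 / (12 * 23)
= 34.141 MPa

34.141


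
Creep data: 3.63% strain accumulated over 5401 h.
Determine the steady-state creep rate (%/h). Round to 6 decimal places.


Rate = 3.63 / 5401 = 0.000672 %/h

0.000672


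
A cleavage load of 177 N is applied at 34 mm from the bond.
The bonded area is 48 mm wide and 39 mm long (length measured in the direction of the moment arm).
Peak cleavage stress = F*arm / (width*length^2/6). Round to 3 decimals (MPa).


Moment = 177 * 34 = 6018 N*mm
Section modulus = 48 * 1521 / 6 = 73008 / 6 mm^3
Stress = 6018 / (73008 / 6) = 36108 / 73008
= 0.495 MPa

0.495


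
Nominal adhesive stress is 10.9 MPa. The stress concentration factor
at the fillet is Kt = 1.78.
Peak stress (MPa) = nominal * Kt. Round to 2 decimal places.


Peak = 10.9 * 1.78 = 19.40 MPa

19.40


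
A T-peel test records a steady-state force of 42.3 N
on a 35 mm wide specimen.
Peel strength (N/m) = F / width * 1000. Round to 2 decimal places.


Peel strength = 42.3 / 35 * 1000
= 1208.57 N/m

1208.57


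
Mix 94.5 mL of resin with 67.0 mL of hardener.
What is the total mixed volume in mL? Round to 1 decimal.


Total = 94.5 + 67.0 = 161.5 mL

161.5


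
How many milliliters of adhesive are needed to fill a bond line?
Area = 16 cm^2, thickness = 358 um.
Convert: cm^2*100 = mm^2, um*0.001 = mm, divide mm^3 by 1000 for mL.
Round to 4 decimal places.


= (16 * 100) * (358 * 0.001) / 1000
= 0.5728 mL

0.5728


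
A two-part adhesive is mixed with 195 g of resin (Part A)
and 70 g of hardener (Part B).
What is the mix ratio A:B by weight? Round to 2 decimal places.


Mix ratio = mass_A / mass_B
= 195 / 70
= 2.79

2.79


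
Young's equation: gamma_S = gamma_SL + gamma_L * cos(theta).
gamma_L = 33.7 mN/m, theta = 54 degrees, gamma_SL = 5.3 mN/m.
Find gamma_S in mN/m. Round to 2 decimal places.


cos(54 deg) = 0.587785
gamma_S = 5.3 + 33.7 * 0.587785
= 25.11 mN/m

25.11


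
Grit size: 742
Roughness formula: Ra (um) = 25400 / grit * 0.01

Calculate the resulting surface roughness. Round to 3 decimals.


Ra = 25400 / 742 * 0.01
= 0.342 um

0.342


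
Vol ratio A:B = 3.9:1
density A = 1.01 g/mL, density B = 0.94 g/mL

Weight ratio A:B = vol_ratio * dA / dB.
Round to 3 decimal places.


Weight ratio = 3.9 * 1.01 / 0.94
= 4.190

4.190


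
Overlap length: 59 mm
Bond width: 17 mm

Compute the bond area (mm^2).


Bond area = 59 * 17 = 1003 mm^2

1003


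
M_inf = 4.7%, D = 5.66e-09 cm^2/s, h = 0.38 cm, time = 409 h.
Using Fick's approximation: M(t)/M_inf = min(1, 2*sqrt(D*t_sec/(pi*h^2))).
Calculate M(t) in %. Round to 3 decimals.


t = 1472400 s
ratio = min(1, 2*sqrt(5.66e-09*1472400/(pi*0.1444)))
= 0.271077
M(t) = 4.7 * 0.271077 = 1.274%

1.274


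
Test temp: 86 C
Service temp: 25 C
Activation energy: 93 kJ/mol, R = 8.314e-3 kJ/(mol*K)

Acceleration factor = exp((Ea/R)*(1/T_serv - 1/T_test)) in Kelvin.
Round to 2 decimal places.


AF = exp((93/0.008314)*(1/298.15 - 1/359.15))
= 585.37

585.37


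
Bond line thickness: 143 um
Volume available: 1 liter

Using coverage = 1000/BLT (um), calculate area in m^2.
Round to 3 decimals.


1 L = 1e6 mm^3, thickness = 143 um = 0.143 mm
Area = 1e6 / 0.143 mm^2 = (1e6 / 0.143) / 1e6 m^2 = 1000 / 143 m^2
= 6.993 m^2

6.993


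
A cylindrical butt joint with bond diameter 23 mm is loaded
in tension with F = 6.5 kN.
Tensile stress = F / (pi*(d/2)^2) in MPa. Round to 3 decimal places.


Area = pi * (23/2)^2 = 415.4756 mm^2
Stress = 6.5*1000 / 415.4756
= 15.645 MPa

15.645


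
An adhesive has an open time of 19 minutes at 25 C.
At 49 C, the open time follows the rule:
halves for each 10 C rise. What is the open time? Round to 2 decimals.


Factor = 2^((49-25)/10) = 5.2780
Open time = 19 / 5.2780 = 3.60 min

3.60


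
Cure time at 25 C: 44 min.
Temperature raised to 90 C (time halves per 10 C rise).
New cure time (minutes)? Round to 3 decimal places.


Acceleration factor = 2^(65/10) = 90.5097
New time = 44 / 90.5097 = 0.486 min

0.486


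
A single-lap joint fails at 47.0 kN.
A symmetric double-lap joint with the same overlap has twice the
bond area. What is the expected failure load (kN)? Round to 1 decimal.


Double-lap load = 2 * 47.0 = 94.0 kN

94.0


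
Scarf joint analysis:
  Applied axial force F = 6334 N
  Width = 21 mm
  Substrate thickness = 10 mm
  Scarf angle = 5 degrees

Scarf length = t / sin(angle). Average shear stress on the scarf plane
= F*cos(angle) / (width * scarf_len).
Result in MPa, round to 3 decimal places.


Scarf length = 10 / sin(5 deg) = 114.7371 mm
cos(5 deg) = 0.996195
Shear = 6334 * 0.996195 / (21 * 114.7371)
= 2.619 MPa

2.619


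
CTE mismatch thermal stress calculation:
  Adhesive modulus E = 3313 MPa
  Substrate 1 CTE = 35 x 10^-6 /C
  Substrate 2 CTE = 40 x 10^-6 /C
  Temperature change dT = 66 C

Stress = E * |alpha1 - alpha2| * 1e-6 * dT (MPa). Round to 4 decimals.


delta_alpha = |35 - 40| = 5 x 10^-6/C
Stress = 3313 * 5e-6 * 66
= 1.0933 MPa

1.0933


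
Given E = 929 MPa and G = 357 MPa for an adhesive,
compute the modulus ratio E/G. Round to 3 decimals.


E/G ratio = 929 / 357 = 2.602

2.602


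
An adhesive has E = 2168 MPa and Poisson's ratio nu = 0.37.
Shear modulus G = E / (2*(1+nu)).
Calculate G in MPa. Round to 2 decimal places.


G = 2168 / (2*(1+0.37))
= 2168 / 2.74
= 791.24 MPa

791.24


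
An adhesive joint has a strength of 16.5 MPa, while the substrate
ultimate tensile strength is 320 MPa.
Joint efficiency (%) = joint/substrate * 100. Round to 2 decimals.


Efficiency = 16.5 / 320 * 100
= 5.16%

5.16


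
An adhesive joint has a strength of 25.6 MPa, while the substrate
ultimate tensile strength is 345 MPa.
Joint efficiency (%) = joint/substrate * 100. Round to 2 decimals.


Efficiency = 25.6 / 345 * 100
= 7.42%

7.42


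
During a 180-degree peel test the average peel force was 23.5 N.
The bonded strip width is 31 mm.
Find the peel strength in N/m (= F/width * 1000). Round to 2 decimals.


Peel strength = F/width * 1000
= 23.5 / 31 * 1000
= 758.06 N/m

758.06


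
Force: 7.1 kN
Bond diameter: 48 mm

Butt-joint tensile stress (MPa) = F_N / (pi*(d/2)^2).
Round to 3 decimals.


F_N = 7.1 * 1000 = 7100.0 N
A = pi*(24.0)^2 = 1809.5574 mm^2
stress = 7100.0 / 1809.5574 = 3.924 MPa

3.924


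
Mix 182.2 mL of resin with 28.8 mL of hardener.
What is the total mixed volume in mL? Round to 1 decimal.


Total = 182.2 + 28.8 = 211.0 mL

211.0


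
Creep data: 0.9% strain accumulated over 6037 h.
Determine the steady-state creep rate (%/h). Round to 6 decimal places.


Rate = 0.9 / 6037 = 0.000149 %/h

0.000149


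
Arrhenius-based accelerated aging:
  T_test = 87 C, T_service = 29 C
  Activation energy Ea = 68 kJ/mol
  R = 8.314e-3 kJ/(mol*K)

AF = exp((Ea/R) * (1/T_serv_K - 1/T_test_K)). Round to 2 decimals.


T_test_K = 360.15, T_serv_K = 302.15
AF = exp((68/8.314e-3) * (1/302.15 - 1/360.15))
= 78.21

78.21


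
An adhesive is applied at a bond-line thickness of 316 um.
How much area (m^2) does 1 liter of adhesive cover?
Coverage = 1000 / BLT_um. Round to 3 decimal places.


Coverage = 1000 / 316 = 3.165 m^2

3.165


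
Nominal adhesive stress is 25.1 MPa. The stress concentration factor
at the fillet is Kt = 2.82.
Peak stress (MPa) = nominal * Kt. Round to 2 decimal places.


Peak = 25.1 * 2.82 = 70.78 MPa

70.78


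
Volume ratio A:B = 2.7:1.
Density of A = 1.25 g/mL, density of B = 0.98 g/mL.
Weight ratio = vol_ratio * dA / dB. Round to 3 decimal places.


Wt ratio = 2.7 * 1.25 / 0.98
= 3.444

3.444


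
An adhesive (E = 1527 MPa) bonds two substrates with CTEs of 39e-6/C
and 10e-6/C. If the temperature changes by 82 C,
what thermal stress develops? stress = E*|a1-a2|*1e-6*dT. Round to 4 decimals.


Stress = 1527 * |39 - 10| * 1e-6 * 82
= 3.6312 MPa

3.6312


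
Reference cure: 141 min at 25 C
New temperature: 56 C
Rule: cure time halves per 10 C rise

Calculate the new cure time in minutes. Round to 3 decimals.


factor = 2^((56-25)/10) = 8.5742
t_new = 141 / 8.5742 = 16.445 min

16.445


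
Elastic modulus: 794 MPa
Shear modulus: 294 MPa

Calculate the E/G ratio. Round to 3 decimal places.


E / G = 794 / 294 = 2.701

2.701


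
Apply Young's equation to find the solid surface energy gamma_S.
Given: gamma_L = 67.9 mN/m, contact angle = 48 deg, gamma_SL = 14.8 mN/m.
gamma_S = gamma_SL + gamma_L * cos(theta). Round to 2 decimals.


theta_rad = 48 * pi/180 = 0.837758
gamma_S = 14.8 + 67.9 * cos(0.837758)
= 60.23 mN/m

60.23


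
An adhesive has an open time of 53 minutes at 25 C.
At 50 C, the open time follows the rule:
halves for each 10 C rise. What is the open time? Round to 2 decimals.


Factor = 2^((50-25)/10) = 5.6569
Open time = 53 / 5.6569 = 9.37 min

9.37


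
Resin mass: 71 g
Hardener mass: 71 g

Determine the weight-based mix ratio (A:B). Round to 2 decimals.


Ratio = 71 / 71 = 1.00

1.00


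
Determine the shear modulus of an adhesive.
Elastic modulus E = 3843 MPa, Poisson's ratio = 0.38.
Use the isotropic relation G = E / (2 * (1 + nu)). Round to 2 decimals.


G = 3843 / (2*(1+0.38)) = 3843 / 2.76
= 1392.39 MPa

1392.39


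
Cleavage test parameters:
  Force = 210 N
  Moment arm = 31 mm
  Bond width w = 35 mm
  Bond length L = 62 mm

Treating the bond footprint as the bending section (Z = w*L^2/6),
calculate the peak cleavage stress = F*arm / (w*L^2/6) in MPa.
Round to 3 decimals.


M = 210 * 31 = 6510 N*mm
Z = 35 * 62^2 / 6 = 134540 / 6 mm^3
sigma = M / Z = 6 * 6510 / 134540 = 39060 / 134540
= 0.290 MPa

0.290


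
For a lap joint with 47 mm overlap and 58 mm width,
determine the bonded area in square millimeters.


Area = 47 * 58 = 2726 mm^2

2726


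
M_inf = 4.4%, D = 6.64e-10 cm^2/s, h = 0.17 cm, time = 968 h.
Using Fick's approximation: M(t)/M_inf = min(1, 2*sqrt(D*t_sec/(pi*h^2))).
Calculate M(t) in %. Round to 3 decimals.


t = 3484800 s
ratio = min(1, 2*sqrt(6.64e-10*3484800/(pi*0.0289)))
= 0.319285
M(t) = 4.4 * 0.319285 = 1.405%

1.405


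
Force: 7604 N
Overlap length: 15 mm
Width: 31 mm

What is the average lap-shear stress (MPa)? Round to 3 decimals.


Average shear stress = F / (overlap * width)
= 7604 / (15 * 31)
= 16.353 MPa

16.353


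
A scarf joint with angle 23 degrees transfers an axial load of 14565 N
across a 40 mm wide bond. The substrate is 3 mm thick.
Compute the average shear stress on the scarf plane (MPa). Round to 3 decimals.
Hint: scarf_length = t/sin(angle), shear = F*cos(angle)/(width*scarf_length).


scarf_length = 3 / sin(23 deg) = 7.6779 mm
cos(23 deg) = 0.920505
shear stress = 14565 * 0.920505 / (40 * 7.6779)
= 43.655 MPa

43.655


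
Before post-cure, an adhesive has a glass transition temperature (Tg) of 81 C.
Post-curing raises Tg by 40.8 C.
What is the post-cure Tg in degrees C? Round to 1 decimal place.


Tg_post = Tg_base + delta_Tg
= 81 + 40.8
= 121.8 C

121.8


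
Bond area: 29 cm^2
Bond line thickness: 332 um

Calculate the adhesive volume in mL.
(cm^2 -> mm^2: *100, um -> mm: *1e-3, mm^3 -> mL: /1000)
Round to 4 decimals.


V = 29*100 * 332*1e-3 / 1000
= 0.9628 mL

0.9628


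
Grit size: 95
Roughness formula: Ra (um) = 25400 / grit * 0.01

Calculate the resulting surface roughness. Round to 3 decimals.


Ra = 25400 / 95 * 0.01
= 2.674 um

2.674


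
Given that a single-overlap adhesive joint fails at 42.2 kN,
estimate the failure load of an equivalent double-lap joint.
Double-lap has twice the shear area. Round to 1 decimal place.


Double-lap factor = 2
Expected load = 42.2 * 2 = 84.4 kN

84.4


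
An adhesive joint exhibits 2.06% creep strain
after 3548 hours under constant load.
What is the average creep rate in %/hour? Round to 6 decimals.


Creep rate = strain / time
= 2.06 / 3548
= 0.000581 %/h

0.000581


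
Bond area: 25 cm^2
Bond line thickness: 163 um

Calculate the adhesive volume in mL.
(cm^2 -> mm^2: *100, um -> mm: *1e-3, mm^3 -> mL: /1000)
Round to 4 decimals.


V = 25*100 * 163*1e-3 / 1000
= 0.4075 mL

0.4075


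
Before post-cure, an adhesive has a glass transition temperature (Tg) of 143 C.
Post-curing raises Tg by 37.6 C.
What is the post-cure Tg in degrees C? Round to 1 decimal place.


Tg_post = Tg_base + delta_Tg
= 143 + 37.6
= 180.6 C

180.6


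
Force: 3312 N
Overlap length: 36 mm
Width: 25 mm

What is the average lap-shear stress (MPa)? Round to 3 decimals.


Average shear stress = F / (overlap * width)
= 3312 / (36 * 25)
= 3.680 MPa

3.680


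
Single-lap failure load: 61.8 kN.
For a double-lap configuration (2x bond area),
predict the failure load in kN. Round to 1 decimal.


Failure load = 61.8 * 2 = 123.6 kN

123.6


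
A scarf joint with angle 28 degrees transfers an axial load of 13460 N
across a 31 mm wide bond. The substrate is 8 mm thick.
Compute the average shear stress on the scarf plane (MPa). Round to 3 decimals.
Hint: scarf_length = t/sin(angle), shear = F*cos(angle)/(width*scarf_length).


scarf_length = 8 / sin(28 deg) = 17.0404 mm
cos(28 deg) = 0.882948
shear stress = 13460 * 0.882948 / (31 * 17.0404)
= 22.498 MPa

22.498


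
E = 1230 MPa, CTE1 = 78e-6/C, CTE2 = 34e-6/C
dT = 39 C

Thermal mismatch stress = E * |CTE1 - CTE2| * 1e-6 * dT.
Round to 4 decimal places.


= 1230 * 44e-6 * 39
= 2.1107 MPa

2.1107


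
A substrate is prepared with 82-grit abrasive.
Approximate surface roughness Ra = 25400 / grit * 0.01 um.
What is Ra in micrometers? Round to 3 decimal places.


Ra = 25400 / 82 * 0.01 = 3.098 um

3.098


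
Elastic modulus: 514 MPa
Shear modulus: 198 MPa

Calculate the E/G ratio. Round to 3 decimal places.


E / G = 514 / 198 = 2.596

2.596


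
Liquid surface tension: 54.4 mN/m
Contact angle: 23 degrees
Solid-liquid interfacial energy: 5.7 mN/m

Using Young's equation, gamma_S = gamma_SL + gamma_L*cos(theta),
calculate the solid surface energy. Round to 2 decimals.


gamma_S = 5.7 + 54.4 * cos(23)
= 55.78 mN/m

55.78


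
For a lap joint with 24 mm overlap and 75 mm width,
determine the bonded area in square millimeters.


Area = 24 * 75 = 1800 mm^2

1800


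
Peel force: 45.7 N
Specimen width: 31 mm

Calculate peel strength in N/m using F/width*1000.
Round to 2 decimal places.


Peel strength = 45.7 / 31 * 1000 = 1474.19 N/m

1474.19


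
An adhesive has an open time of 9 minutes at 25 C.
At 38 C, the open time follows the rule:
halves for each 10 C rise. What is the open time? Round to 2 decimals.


Factor = 2^((38-25)/10) = 2.4623
Open time = 9 / 2.4623 = 3.66 min

3.66


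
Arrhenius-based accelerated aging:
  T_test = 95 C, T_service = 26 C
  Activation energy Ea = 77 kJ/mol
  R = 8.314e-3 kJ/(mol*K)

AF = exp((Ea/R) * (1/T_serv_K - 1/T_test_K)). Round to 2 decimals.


T_test_K = 368.15, T_serv_K = 299.15
AF = exp((77/8.314e-3) * (1/299.15 - 1/368.15))
= 331.13

331.13


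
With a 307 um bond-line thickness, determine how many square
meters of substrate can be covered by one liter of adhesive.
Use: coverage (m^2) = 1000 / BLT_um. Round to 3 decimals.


Coverage = 1000 / 307 = 3.257 m^2

3.257


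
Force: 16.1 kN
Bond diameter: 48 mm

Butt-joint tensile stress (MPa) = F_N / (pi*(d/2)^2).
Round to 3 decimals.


F_N = 16.1 * 1000 = 16100.0 N
A = pi*(24.0)^2 = 1809.5574 mm^2
stress = 16100.0 / 1809.5574 = 8.897 MPa

8.897


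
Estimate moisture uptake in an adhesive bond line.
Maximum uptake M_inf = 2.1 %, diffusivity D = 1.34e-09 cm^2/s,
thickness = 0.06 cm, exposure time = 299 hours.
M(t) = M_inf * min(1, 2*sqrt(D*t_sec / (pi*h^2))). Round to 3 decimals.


Convert time: 299 h = 1076400 s
ratio = min(1, 2*sqrt(1.34e-09*1076400/(pi*0.06^2)))
= 0.714238
M(t) = 2.1 * 0.714238 = 1.500%

1.500


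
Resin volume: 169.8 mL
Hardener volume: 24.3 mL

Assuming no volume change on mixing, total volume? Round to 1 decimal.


V_total = 169.8 + 24.3 = 194.1 mL

194.1


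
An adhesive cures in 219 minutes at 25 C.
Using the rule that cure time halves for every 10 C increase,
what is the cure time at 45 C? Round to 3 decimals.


Factor = 2^((45 - 25) / 10) = 4.0000
Cure time = 219 / 4.0000
= 54.750 minutes

54.750


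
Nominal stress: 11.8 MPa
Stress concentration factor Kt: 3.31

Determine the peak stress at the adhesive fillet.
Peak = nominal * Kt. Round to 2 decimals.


Peak stress = 11.8 * 3.31
= 39.06 MPa

39.06


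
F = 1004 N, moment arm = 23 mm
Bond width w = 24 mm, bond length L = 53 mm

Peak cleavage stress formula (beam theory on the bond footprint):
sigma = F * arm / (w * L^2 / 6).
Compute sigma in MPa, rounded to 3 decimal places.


sigma = (1004 * 23) / (24 * 2809 / 6)
= 23092 * 6 / 67416
= 138552 / 67416
= 2.055 MPa

2.055


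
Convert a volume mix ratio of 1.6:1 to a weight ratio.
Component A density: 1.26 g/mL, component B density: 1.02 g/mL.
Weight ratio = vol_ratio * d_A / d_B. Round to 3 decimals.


= 1.6 * 1.26 / 1.02 = 1.976

1.976


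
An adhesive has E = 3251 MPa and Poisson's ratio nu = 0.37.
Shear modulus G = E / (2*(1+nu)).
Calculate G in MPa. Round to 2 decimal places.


G = 3251 / (2*(1+0.37))
= 3251 / 2.74
= 1186.50 MPa

1186.50


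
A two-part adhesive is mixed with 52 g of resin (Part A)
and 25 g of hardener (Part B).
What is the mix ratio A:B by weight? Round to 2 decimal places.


Mix ratio = mass_A / mass_B
= 52 / 25
= 2.08

2.08


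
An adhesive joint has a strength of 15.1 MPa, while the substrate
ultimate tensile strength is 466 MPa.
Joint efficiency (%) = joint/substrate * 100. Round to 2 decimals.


Efficiency = 15.1 / 466 * 100
= 3.24%

3.24


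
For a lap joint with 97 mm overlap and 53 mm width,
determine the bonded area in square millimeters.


Area = 97 * 53 = 5141 mm^2

5141


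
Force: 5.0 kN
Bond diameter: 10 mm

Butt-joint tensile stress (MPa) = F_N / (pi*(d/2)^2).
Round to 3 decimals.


F_N = 5.0 * 1000 = 5000.0 N
A = pi*(5.0)^2 = 78.5398 mm^2
stress = 5000.0 / 78.5398 = 63.662 MPa

63.662


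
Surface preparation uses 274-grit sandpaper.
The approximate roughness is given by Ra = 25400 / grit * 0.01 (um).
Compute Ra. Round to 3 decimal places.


Ra = 25400 / 274 * 0.01
= 254 / 274
= 0.927 um

0.927


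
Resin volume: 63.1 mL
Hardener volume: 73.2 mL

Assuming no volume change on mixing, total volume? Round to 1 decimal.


V_total = 63.1 + 73.2 = 136.3 mL

136.3


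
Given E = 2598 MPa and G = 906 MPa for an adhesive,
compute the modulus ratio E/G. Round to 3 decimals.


E/G ratio = 2598 / 906 = 2.868

2.868


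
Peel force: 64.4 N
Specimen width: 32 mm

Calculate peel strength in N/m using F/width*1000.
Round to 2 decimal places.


Peel strength = 64.4 / 32 * 1000 = 2012.50 N/m

2012.50


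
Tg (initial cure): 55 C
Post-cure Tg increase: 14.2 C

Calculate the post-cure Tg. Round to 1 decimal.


Post-cure Tg = 55 + 14.2 = 69.2 C

69.2


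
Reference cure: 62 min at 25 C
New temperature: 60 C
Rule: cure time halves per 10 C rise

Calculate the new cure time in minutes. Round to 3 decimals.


factor = 2^((60-25)/10) = 11.3137
t_new = 62 / 11.3137 = 5.480 min

5.480


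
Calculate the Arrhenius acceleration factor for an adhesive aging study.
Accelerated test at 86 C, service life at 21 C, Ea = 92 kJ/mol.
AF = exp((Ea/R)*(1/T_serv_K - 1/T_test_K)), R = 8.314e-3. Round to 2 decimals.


T_test = 359.15 K, T_serv = 294.15 K
Ea/R = 92 / 0.008314 = 11065.67
AF = exp(11065.67 * (1/294.15 - 1/359.15))
= 905.44

905.44


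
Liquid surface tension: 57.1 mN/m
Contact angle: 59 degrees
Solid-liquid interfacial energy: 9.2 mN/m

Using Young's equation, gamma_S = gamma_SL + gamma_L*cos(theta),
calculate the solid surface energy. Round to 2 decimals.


gamma_S = 9.2 + 57.1 * cos(59)
= 38.61 mN/m

38.61


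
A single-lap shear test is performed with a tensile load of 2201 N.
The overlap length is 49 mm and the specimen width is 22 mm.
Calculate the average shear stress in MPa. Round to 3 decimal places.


Shear stress = F / (overlap * width)
= 2201 / (49 * 22)
= 2201 / 1078
= 2.042 MPa

2.042


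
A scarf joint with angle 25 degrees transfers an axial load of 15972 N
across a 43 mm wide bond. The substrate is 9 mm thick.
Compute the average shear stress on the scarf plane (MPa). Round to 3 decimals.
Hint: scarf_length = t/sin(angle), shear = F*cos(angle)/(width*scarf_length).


scarf_length = 9 / sin(25 deg) = 21.2958 mm
cos(25 deg) = 0.906308
shear stress = 15972 * 0.906308 / (43 * 21.2958)
= 15.808 MPa

15.808


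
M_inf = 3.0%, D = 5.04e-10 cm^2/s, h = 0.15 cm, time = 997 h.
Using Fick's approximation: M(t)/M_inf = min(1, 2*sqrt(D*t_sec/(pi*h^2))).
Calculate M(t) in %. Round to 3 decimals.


t = 3589200 s
ratio = min(1, 2*sqrt(5.04e-10*3589200/(pi*0.0225)))
= 0.319947
M(t) = 3.0 * 0.319947 = 0.960%

0.960


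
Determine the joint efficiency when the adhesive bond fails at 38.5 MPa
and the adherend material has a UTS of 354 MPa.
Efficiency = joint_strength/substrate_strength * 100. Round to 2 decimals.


Joint efficiency = 38.5 / 354 * 100
= 10.88%

10.88


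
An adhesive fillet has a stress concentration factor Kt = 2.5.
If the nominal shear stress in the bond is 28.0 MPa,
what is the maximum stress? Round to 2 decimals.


Max stress = 28.0 * 2.5 = 70.00 MPa

70.00


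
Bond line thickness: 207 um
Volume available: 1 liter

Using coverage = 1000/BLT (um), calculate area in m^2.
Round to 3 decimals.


1 L = 1e6 mm^3, thickness = 207 um = 0.207 mm
Area = 1e6 / 0.207 mm^2 = (1e6 / 0.207) / 1e6 m^2 = 1000 / 207 m^2
= 4.831 m^2

4.831


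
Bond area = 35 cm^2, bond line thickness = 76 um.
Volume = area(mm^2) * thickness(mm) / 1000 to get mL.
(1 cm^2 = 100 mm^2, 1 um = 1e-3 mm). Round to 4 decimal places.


area_mm2 = 35 * 100 = 3500
blt_mm = 76 * 1e-3 = 0.076
vol_mm3 = 3500 * 0.076 = 266.0
vol_mL = 266.0 / 1000 = 0.2660 mL

0.2660


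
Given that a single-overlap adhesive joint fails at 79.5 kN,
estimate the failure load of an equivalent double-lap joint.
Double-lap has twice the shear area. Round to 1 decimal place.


Double-lap factor = 2
Expected load = 79.5 * 2 = 159.0 kN

159.0


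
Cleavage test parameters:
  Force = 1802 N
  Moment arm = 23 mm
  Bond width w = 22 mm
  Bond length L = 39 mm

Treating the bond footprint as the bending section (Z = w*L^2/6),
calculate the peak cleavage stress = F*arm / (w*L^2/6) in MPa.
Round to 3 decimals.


M = 1802 * 23 = 41446 N*mm
Z = 22 * 39^2 / 6 = 33462 / 6 mm^3
sigma = M / Z = 6 * 41446 / 33462 = 248676 / 33462
= 7.432 MPa

7.432


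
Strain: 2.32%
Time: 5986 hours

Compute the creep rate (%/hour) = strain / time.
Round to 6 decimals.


Creep rate = 2.32 / 5986
= 0.000388 %/h

0.000388


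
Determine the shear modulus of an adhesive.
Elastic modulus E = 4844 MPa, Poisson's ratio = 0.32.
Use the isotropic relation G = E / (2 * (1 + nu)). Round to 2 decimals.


G = 4844 / (2*(1+0.32)) = 4844 / 2.64
= 1834.85 MPa

1834.85


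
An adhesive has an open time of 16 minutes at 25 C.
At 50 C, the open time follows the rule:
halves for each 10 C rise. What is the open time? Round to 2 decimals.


Factor = 2^((50-25)/10) = 5.6569
Open time = 16 / 5.6569 = 2.83 min

2.83


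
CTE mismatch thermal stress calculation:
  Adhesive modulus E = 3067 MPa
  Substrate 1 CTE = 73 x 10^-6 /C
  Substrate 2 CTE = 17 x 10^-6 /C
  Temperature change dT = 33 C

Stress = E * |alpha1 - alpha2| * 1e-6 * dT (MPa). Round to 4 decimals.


delta_alpha = |73 - 17| = 56 x 10^-6/C
Stress = 3067 * 56e-6 * 33
= 5.6678 MPa

5.6678


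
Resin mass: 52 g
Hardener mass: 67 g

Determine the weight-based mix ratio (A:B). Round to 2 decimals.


Ratio = 52 / 67 = 0.78

0.78
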